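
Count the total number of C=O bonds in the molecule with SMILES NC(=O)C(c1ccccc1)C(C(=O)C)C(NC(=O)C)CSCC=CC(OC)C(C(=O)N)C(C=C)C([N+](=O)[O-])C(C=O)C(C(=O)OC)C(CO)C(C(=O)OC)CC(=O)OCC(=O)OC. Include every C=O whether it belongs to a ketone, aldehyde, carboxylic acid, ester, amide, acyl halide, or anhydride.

H2NCO: amide, 1 C=O (running total 1).
CH(COCH3): ketone, 1 C=O (running total 2).
CH(NHCOCH3): amide, 1 C=O (running total 3).
CH(CONH2): amide, 1 C=O (running total 4).
CH(CHO): aldehyde, 1 C=O (running total 5).
CH(COOCH3): ester, 1 C=O (running total 6).
CH(COOCH3): ester, 1 C=O (running total 7).
CH2COOCH2: ester, 1 C=O (running total 8).
COOCH3: ester, 1 C=O (running total 9).

9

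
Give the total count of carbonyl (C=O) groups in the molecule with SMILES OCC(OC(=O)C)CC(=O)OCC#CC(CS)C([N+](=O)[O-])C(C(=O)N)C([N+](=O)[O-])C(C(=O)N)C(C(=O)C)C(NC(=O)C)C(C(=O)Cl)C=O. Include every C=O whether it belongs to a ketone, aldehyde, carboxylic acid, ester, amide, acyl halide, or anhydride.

8

CH(OCOCH3): ester, 1 C=O (running total 1).
CH2COOCH2: ester, 1 C=O (running total 2).
CH(CONH2): amide, 1 C=O (running total 3).
CH(CONH2): amide, 1 C=O (running total 4).
CH(COCH3): ketone, 1 C=O (running total 5).
CH(NHCOCH3): amide, 1 C=O (running total 6).
CH(COCl): acyl halide, 1 C=O (running total 7).
CHO: aldehyde, 1 C=O (running total 8).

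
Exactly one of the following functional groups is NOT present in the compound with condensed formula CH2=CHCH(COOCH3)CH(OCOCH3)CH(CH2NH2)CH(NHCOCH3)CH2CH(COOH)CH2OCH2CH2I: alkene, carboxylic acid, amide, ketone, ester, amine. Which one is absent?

ketone

carboxylic acid: present (CH(COOH) — pendant –COOH: carbonyl C bonded to C and –OH → carboxylic acid).
amide: present (CH(NHCOCH3) — pendant –NHC(=O)CH3: N bonded to a carbonyl → amide (not amine)).
alkene: present (CH2=CH — C=C double bond → alkene).
amine: present (CH(CH2NH2) — pendant –CH2NH2: N on sp³ C, no adjacent C=O → amine).
ester: present (CH(COOCH3) — pendant –COOCH3: carbonyl C bonded to C and –OCH3 → ester).
ketone: absent. In each of CH(COOCH3) and CH(OCOCH3), the C=O is bonded to an –O–C group, which defines an ester, not a ketone. In CH(NHCOCH3), the C=O is bonded to nitrogen, which defines an amide, not a ketone. In CH(COOH), the C=O bears an –OH, making it a carboxylic acid rather than a ketone.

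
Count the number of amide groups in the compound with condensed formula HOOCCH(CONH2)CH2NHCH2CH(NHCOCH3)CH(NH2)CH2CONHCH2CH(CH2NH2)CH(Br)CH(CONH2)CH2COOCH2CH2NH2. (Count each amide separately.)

4

–COOH: carbonyl C bonded to –OH and C → carboxylic acid (the –OH is not a separate alcohol).
pendant –CONH2: carbonyl C bonded to C and N → amide.
C–N–C with sp³ carbons and no adjacent C=O → amine (secondary).
pendant –NHC(=O)CH3: N bonded to a carbonyl → amide (not amine).
–NH2 on an sp³ carbon with no adjacent C=O → amine.
–C(=O)–N– linkage → amide (the N is not an amine).
pendant –CH2NH2: N on sp³ C, no adjacent C=O → amine.
halogen on an sp³ carbon → alkyl halide.
pendant –CONH2: carbonyl C bonded to C and N → amide.
–C(=O)–O–C with C on the carbonyl side → ester.
–NH2 on an sp³ carbon with no adjacent C=O → amine.
Amide appears at: CH(CONH2), CH(NHCOCH3), CH2CONHCH2, CH(CONH2) → 4.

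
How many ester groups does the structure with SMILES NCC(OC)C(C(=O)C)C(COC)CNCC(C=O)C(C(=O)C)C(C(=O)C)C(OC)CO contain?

–NH2 on an sp³ carbon with no adjacent C=O → amine.
pendant –OCH3: C–O–C with sp³ C, no adjacent C=O → ether.
pendant –COCH3: carbonyl C bonded to two carbons → ketone.
pendant –CH2OCH3: C–O–C linkage → ether.
C–N–C with sp³ carbons and no adjacent C=O → amine (secondary).
pendant –CHO: carbonyl C bonded to C and H → aldehyde.
pendant –COCH3: carbonyl C bonded to two carbons → ketone.
pendant –COCH3: carbonyl C bonded to two carbons → ketone.
pendant –OCH3: C–O–C with sp³ C, no adjacent C=O → ether.
–OH on an sp³ carbon → alcohol.
No segment is a ester: CH(OCH3) is ether, not ester; CH(COCH3) is ketone, not ester; CH(CH2OCH3) is ether, not ester. → 0.

0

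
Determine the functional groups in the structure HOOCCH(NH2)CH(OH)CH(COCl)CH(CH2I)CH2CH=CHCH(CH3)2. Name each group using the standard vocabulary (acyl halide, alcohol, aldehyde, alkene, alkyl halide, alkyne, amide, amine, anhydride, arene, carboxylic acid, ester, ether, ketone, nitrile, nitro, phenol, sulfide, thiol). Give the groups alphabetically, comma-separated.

Taking each segment in turn:
  HOOC: –COOH: carbonyl C bonded to –OH and C → carboxylic acid (the –OH is not a separate alcohol).
  CH(NH2): –NH2 on an sp³ carbon with no adjacent C=O → amine.
  CH(OH): –OH on an sp³ carbon → alcohol (secondary).
  CH(COCl): pendant –C(=O)X: carbonyl C bonded to C and halogen → acyl halide.
  CH(CH2I): pendant –CH2X: halogen on sp³ carbon → alkyl halide.
  CH=CH: C=C double bond → alkene.

acyl halide, alcohol, alkene, alkyl halide, amine, carboxylic acid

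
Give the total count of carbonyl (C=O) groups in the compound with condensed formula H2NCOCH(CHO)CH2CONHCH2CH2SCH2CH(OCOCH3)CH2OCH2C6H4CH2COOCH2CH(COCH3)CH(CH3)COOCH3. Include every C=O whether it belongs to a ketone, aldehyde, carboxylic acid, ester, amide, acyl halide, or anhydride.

7

H2NCO: amide, 1 C=O (running total 1).
CH(CHO): aldehyde, 1 C=O (running total 2).
CH2CONHCH2: amide, 1 C=O (running total 3).
CH(OCOCH3): ester, 1 C=O (running total 4).
CH2COOCH2: ester, 1 C=O (running total 5).
CH(COCH3): ketone, 1 C=O (running total 6).
COOCH3: ester, 1 C=O (running total 7).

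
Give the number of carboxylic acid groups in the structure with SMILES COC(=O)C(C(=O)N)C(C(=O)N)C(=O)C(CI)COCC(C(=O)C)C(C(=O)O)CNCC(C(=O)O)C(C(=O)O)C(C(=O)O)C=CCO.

4

CH3O–C(=O)–: carbonyl C bonded to C and to –OCH3 → ester (not ketone + ether).
pendant –CONH2: carbonyl C bonded to C and N → amide.
pendant –CONH2: carbonyl C bonded to C and N → amide.
–C(=O)– with carbon on both sides → ketone.
pendant –CH2X: halogen on sp³ carbon → alkyl halide.
C–O–C with sp³ carbons on both sides and no adjacent C=O → ether.
pendant –COCH3: carbonyl C bonded to two carbons → ketone.
pendant –COOH: carbonyl C bonded to C and –OH → carboxylic acid.
C–N–C with sp³ carbons and no adjacent C=O → amine (secondary).
pendant –COOH: carbonyl C bonded to C and –OH → carboxylic acid.
pendant –COOH: carbonyl C bonded to C and –OH → carboxylic acid.
pendant –COOH: carbonyl C bonded to C and –OH → carboxylic acid.
C=C double bond → alkene.
–OH on an sp³ carbon → alcohol.
Carboxylic acid appears at: CH(COOH), CH(COOH), CH(COOH), CH(COOH) → 4.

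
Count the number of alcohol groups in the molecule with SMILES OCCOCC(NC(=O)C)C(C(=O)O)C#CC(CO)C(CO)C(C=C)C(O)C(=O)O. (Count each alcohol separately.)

HO– on an sp³ carbon → alcohol.
C–O–C with sp³ carbons on both sides and no adjacent C=O → ether.
pendant –NHC(=O)CH3: N bonded to a carbonyl → amide (not amine).
pendant –COOH: carbonyl C bonded to C and –OH → carboxylic acid.
C≡C triple bond → alkyne.
pendant –CH2OH on an sp³ backbone C → alcohol.
pendant –CH2OH on an sp³ backbone C → alcohol.
pendant –CH=CH2: C=C double bond → alkene.
–OH on an sp³ carbon → alcohol (secondary).
–COOH: carbonyl C bonded to –OH and C → carboxylic acid (the –OH is not a separate alcohol).
Alcohol appears at: HOCH2, CH(CH2OH), CH(CH2OH), CH(OH) → 4.

4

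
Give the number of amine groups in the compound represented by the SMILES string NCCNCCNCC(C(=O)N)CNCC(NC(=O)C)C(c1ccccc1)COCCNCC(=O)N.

5

Working along the chain:
  H2NCH2: –NH2 on an sp³ carbon with no adjacent C=O → amine.
  CH2NHCH2: C–N–C with sp³ carbons and no adjacent C=O → amine (secondary).
  CH2NHCH2: C–N–C with sp³ carbons and no adjacent C=O → amine (secondary).
  CH(CONH2): pendant –CONH2: carbonyl C bonded to C and N → amide.
  CH2NHCH2: C–N–C with sp³ carbons and no adjacent C=O → amine (secondary).
  CH(NHCOCH3): pendant –NHC(=O)CH3: N bonded to a carbonyl → amide (not amine).
  CH(C6H5): pendant –C6H5: benzene ring → arene.
  CH2OCH2: C–O–C with sp³ carbons on both sides and no adjacent C=O → ether.
  CH2NHCH2: C–N–C with sp³ carbons and no adjacent C=O → amine (secondary).
  CONH2: –C(=O)NH2: carbonyl C bonded to C and to N → amide (the N is not a separate amine).
Amine appears at: H2NCH2, CH2NHCH2, CH2NHCH2, CH2NHCH2, CH2NHCH2 → 5.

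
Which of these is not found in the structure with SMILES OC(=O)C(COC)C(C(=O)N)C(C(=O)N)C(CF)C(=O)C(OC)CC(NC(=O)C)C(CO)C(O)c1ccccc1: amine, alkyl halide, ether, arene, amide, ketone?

amine

amide: present (CH(CONH2) — pendant –CONH2: carbonyl C bonded to C and N → amide).
ketone: present (CO — –C(=O)– with carbon on both sides → ketone).
alkyl halide: present (CH(CH2F) — pendant –CH2X: halogen on sp³ carbon → alkyl halide).
arene: present (C6H5 — –C6H5 phenyl ring → arene).
ether: present (CH(CH2OCH3) — pendant –CH2OCH3: C–O–C linkage → ether).
amine: absent. In each of CH(CONH2) and CH(NHCOCH3), the nitrogen is bonded directly to a carbonyl carbon, making it part of an amide, not a free amine.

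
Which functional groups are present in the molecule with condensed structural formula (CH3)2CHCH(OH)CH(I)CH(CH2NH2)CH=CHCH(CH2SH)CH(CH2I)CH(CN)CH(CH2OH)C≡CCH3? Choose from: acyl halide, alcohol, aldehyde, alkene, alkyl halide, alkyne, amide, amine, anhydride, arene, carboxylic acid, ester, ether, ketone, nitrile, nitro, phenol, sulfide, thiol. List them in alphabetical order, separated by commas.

–OH on an sp³ carbon → alcohol (secondary).
halogen on an sp³ carbon → alkyl halide.
pendant –CH2NH2: N on sp³ C, no adjacent C=O → amine.
C=C double bond → alkene.
pendant –CH2SH → thiol.
pendant –CH2X: halogen on sp³ carbon → alkyl halide.
pendant –C≡N: nitrile.
pendant –CH2OH on an sp³ backbone C → alcohol.
C≡C triple bond → alkyne.

alcohol, alkene, alkyl halide, alkyne, amine, nitrile, thiol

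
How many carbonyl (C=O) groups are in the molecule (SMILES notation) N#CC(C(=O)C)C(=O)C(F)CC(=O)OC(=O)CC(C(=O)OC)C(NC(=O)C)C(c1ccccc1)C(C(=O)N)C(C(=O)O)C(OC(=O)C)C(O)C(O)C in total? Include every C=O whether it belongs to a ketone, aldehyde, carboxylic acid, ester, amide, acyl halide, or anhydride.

9

CH(COCH3): ketone, 1 C=O (running total 1).
CO: ketone, 1 C=O (running total 2).
CH2CO-O-COCH2: anhydride, 2 C=O (running total 4).
CH(COOCH3): ester, 1 C=O (running total 5).
CH(NHCOCH3): amide, 1 C=O (running total 6).
CH(CONH2): amide, 1 C=O (running total 7).
CH(COOH): carboxylic acid, 1 C=O (running total 8).
CH(OCOCH3): ester, 1 C=O (running total 9).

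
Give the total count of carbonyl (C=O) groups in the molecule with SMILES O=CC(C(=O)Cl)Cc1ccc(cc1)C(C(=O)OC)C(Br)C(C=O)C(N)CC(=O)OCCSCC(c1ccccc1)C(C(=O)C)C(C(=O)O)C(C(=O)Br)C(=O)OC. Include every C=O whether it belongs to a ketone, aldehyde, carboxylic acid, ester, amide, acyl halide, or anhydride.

OHC: aldehyde, 1 C=O (running total 1).
CH(COCl): acyl halide, 1 C=O (running total 2).
CH(COOCH3): ester, 1 C=O (running total 3).
CH(CHO): aldehyde, 1 C=O (running total 4).
CH2COOCH2: ester, 1 C=O (running total 5).
CH(COCH3): ketone, 1 C=O (running total 6).
CH(COOH): carboxylic acid, 1 C=O (running total 7).
CH(COBr): acyl halide, 1 C=O (running total 8).
COOCH3: ester, 1 C=O (running total 9).

9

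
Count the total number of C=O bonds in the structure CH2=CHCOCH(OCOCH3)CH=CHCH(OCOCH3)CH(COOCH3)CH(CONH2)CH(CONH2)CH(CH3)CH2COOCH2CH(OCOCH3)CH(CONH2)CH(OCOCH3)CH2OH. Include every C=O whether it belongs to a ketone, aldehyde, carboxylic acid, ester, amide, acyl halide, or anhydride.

CO: ketone, 1 C=O (running total 1).
CH(OCOCH3): ester, 1 C=O (running total 2).
CH(OCOCH3): ester, 1 C=O (running total 3).
CH(COOCH3): ester, 1 C=O (running total 4).
CH(CONH2): amide, 1 C=O (running total 5).
CH(CONH2): amide, 1 C=O (running total 6).
CH2COOCH2: ester, 1 C=O (running total 7).
CH(OCOCH3): ester, 1 C=O (running total 8).
CH(CONH2): amide, 1 C=O (running total 9).
CH(OCOCH3): ester, 1 C=O (running total 10).

10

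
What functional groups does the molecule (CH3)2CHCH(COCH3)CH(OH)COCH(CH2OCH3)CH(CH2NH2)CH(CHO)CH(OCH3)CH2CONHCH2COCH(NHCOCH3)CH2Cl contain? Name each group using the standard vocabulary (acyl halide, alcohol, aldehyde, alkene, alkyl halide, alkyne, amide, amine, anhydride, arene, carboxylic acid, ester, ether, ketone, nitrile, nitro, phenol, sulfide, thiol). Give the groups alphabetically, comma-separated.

alcohol, aldehyde, alkyl halide, amide, amine, ether, ketone

Taking each segment in turn:
  CH(COCH3): pendant –COCH3: carbonyl C bonded to two carbons → ketone.
  CH(OH): –OH on an sp³ carbon → alcohol (secondary).
  CO: –C(=O)– with carbon on both sides → ketone.
  CH(CH2OCH3): pendant –CH2OCH3: C–O–C linkage → ether.
  CH(CH2NH2): pendant –CH2NH2: N on sp³ C, no adjacent C=O → amine.
  CH(CHO): pendant –CHO: carbonyl C bonded to C and H → aldehyde.
  CH(OCH3): pendant –OCH3: C–O–C with sp³ C, no adjacent C=O → ether.
  CH2CONHCH2: –C(=O)–N– linkage → amide (the N is not an amine).
  CO: –C(=O)– with carbon on both sides → ketone.
  CH(NHCOCH3): pendant –NHC(=O)CH3: N bonded to a carbonyl → amide (not amine).
  CH2Cl: halogen on an sp³ carbon → alkyl halide.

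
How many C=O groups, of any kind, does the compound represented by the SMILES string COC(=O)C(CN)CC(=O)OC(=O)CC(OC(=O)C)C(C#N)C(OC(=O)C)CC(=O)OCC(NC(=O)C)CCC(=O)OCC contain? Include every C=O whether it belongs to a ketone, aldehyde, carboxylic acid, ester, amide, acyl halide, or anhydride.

8

CH3OOC: ester, 1 C=O (running total 1).
CH2CO-O-COCH2: anhydride, 2 C=O (running total 3).
CH(OCOCH3): ester, 1 C=O (running total 4).
CH(OCOCH3): ester, 1 C=O (running total 5).
CH2COOCH2: ester, 1 C=O (running total 6).
CH(NHCOCH3): amide, 1 C=O (running total 7).
COOCH2CH3: ester, 1 C=O (running total 8).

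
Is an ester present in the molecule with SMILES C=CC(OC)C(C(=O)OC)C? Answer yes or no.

C=C double bond → alkene.
pendant –OCH3: C–O–C with sp³ C, no adjacent C=O → ether.
pendant –COOCH3: carbonyl C bonded to C and –OCH3 → ester.
The CH(COOCH3) segment supplies the ester: pendant –COOCH3: carbonyl C bonded to C and –OCH3 → ester.

yes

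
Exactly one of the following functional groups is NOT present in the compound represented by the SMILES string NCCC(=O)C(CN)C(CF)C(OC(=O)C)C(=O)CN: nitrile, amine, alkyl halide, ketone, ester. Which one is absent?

ester: present (CH(OCOCH3) — pendant –OC(=O)CH3: an acyloxy group → ester).
ketone: present (CO — –C(=O)– with carbon on both sides → ketone).
alkyl halide: present (CH(CH2F) — pendant –CH2X: halogen on sp³ carbon → alkyl halide).
amine: present (H2NCH2 — –NH2 on an sp³ carbon with no adjacent C=O → amine).
nitrile: no segment matches this pattern.

nitrile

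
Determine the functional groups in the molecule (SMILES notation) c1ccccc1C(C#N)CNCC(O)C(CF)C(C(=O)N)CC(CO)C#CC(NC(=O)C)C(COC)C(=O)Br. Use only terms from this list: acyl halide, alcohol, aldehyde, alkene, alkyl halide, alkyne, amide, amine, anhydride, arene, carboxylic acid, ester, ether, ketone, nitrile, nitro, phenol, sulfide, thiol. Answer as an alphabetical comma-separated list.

acyl halide, alcohol, alkyl halide, alkyne, amide, amine, arene, ether, nitrile

C6H5– phenyl ring → arene.
pendant –C≡N: nitrile.
C–N–C with sp³ carbons and no adjacent C=O → amine (secondary).
–OH on an sp³ carbon → alcohol (secondary).
pendant –CH2X: halogen on sp³ carbon → alkyl halide.
pendant –CONH2: carbonyl C bonded to C and N → amide.
pendant –CH2OH on an sp³ backbone C → alcohol.
C≡C triple bond → alkyne.
pendant –NHC(=O)CH3: N bonded to a carbonyl → amide (not amine).
pendant –CH2OCH3: C–O–C linkage → ether.
–C(=O)Br: carbonyl C bonded to C and to a halogen → acyl halide (not alkyl halide).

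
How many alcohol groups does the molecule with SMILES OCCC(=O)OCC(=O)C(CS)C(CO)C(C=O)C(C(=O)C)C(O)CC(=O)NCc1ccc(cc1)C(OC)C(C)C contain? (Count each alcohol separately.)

3

HO– on an sp³ carbon → alcohol.
–C(=O)–O–C with C on the carbonyl side → ester.
–C(=O)– with carbon on both sides → ketone.
pendant –CH2SH → thiol.
pendant –CH2OH on an sp³ backbone C → alcohol.
pendant –CHO: carbonyl C bonded to C and H → aldehyde.
pendant –COCH3: carbonyl C bonded to two carbons → ketone.
–OH on an sp³ carbon → alcohol (secondary).
–C(=O)–N– linkage → amide (the N is not an amine).
para-disubstituted benzene ring → arene.
pendant –OCH3: C–O–C with sp³ C, no adjacent C=O → ether.
Alcohol appears at: HOCH2, CH(CH2OH), CH(OH) → 3.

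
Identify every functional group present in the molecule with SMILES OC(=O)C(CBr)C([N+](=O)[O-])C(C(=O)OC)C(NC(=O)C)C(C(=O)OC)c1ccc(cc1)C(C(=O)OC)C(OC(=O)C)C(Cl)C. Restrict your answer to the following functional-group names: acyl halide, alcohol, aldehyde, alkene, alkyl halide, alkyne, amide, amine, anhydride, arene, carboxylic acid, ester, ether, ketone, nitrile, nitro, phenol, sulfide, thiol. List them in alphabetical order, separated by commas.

–COOH: carbonyl C bonded to –OH and C → carboxylic acid (the –OH is not a separate alcohol).
pendant –CH2X: halogen on sp³ carbon → alkyl halide.
–NO2 on an sp³ carbon → nitro (the N=O is not a carbonyl).
pendant –COOCH3: carbonyl C bonded to C and –OCH3 → ester.
pendant –NHC(=O)CH3: N bonded to a carbonyl → amide (not amine).
pendant –COOCH3: carbonyl C bonded to C and –OCH3 → ester.
para-disubstituted benzene ring → arene.
pendant –COOCH3: carbonyl C bonded to C and –OCH3 → ester.
pendant –OC(=O)CH3: an acyloxy group → ester.
halogen on an sp³ carbon → alkyl halide.

alkyl halide, amide, arene, carboxylic acid, ester, nitro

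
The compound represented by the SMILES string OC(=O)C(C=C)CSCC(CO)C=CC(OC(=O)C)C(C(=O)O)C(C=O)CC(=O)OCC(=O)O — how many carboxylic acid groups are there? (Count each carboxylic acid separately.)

3

Working along the chain:
  HOOC: –COOH: carbonyl C bonded to –OH and C → carboxylic acid (the –OH is not a separate alcohol).
  CH(CH=CH2): pendant –CH=CH2: C=C double bond → alkene.
  CH2SCH2: C–S–C linkage → sulfide (thioether).
  CH(CH2OH): pendant –CH2OH on an sp³ backbone C → alcohol.
  CH=CH: C=C double bond → alkene.
  CH(OCOCH3): pendant –OC(=O)CH3: an acyloxy group → ester.
  CH(COOH): pendant –COOH: carbonyl C bonded to C and –OH → carboxylic acid.
  CH(CHO): pendant –CHO: carbonyl C bonded to C and H → aldehyde.
  CH2COOCH2: –C(=O)–O–C with C on the carbonyl side → ester.
  COOH: –COOH: carbonyl C bonded to –OH and C → carboxylic acid (the –OH is not a separate alcohol).
Carboxylic acid appears at: HOOC, CH(COOH), COOH → 3.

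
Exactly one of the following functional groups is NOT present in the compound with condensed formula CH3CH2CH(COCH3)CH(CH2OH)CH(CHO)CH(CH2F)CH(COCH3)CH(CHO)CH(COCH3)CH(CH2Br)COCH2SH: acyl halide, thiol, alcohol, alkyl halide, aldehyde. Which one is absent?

aldehyde: present (CH(CHO) — pendant –CHO: carbonyl C bonded to C and H → aldehyde).
alcohol: present (CH(CH2OH) — pendant –CH2OH on an sp³ backbone C → alcohol).
thiol: present (CH2SH — –SH on an sp³ carbon → thiol).
alkyl halide: present (CH(CH2F) — pendant –CH2X: halogen on sp³ carbon → alkyl halide).
acyl halide: no segment matches this pattern.

acyl halide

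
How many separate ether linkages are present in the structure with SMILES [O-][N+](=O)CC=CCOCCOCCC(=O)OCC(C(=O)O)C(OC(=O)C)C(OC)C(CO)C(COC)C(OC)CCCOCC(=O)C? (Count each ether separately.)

6

Taking each segment in turn:
  O2NCH2: –NO2 on carbon → nitro group.
  CH=CH: C=C double bond → alkene.
  CH2OCH2: C–O–C with sp³ carbons on both sides and no adjacent C=O → ether.
  CH2OCH2: C–O–C with sp³ carbons on both sides and no adjacent C=O → ether.
  CH2COOCH2: –C(=O)–O–C with C on the carbonyl side → ester.
  CH(COOH): pendant –COOH: carbonyl C bonded to C and –OH → carboxylic acid.
  CH(OCOCH3): pendant –OC(=O)CH3: an acyloxy group → ester.
  CH(OCH3): pendant –OCH3: C–O–C with sp³ C, no adjacent C=O → ether.
  CH(CH2OH): pendant –CH2OH on an sp³ backbone C → alcohol.
  CH(CH2OCH3): pendant –CH2OCH3: C–O–C linkage → ether.
  CH(OCH3): pendant –OCH3: C–O–C with sp³ C, no adjacent C=O → ether.
  CH2OCH2: C–O–C with sp³ carbons on both sides and no adjacent C=O → ether.
  CO: –C(=O)– with carbon on both sides → ketone.
Ether appears at: CH2OCH2, CH2OCH2, CH(OCH3), CH(CH2OCH3), CH(OCH3), CH2OCH2 → 6.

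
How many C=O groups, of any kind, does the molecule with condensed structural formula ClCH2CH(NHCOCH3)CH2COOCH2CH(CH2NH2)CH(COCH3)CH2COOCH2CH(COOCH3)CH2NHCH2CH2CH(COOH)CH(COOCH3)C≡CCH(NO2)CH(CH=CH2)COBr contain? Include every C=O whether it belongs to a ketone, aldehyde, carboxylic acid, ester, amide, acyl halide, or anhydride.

CH(NHCOCH3): amide, 1 C=O (running total 1).
CH2COOCH2: ester, 1 C=O (running total 2).
CH(COCH3): ketone, 1 C=O (running total 3).
CH2COOCH2: ester, 1 C=O (running total 4).
CH(COOCH3): ester, 1 C=O (running total 5).
CH(COOH): carboxylic acid, 1 C=O (running total 6).
CH(COOCH3): ester, 1 C=O (running total 7).
COBr: acyl halide, 1 C=O (running total 8).

8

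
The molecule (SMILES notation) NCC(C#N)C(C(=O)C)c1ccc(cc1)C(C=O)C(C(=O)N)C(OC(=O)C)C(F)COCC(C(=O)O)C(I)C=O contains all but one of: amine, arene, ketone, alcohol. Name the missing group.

alcohol

arene: present (C6H4 — para-disubstituted benzene ring → arene).
ketone: present (CH(COCH3) — pendant –COCH3: carbonyl C bonded to two carbons → ketone).
amine: present (H2NCH2 — –NH2 on an sp³ carbon with no adjacent C=O → amine).
alcohol: absent. In CH(COOH), the –OH sits on a carbonyl carbon, making it part of a carboxylic acid, not an alcohol.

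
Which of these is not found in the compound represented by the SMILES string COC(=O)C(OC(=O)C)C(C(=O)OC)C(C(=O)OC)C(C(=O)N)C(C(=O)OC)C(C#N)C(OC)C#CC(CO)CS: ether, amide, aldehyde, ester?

amide: present (CH(CONH2) — pendant –CONH2: carbonyl C bonded to C and N → amide).
ester: present (CH3OOC — CH3O–C(=O)–: carbonyl C bonded to C and to –OCH3 → ester (not ketone + ether)).
ether: present (CH(OCH3) — pendant –OCH3: C–O–C with sp³ C, no adjacent C=O → ether).
aldehyde: no segment matches this pattern.

aldehyde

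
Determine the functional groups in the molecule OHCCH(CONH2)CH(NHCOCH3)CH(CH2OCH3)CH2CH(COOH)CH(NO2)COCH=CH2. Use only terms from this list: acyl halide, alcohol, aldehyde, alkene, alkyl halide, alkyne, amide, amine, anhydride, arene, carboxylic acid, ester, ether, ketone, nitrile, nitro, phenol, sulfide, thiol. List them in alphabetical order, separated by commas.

aldehyde, alkene, amide, carboxylic acid, ether, ketone, nitro

Working along the chain:
  OHC: terminal –CHO: carbonyl C bonded to H and C → aldehyde.
  CH(CONH2): pendant –CONH2: carbonyl C bonded to C and N → amide.
  CH(NHCOCH3): pendant –NHC(=O)CH3: N bonded to a carbonyl → amide (not amine).
  CH(CH2OCH3): pendant –CH2OCH3: C–O–C linkage → ether.
  CH(COOH): pendant –COOH: carbonyl C bonded to C and –OH → carboxylic acid.
  CH(NO2): –NO2 on an sp³ carbon → nitro (the N=O is not a carbonyl).
  CO: –C(=O)– with carbon on both sides → ketone.
  CH=CH2: C=C double bond → alkene.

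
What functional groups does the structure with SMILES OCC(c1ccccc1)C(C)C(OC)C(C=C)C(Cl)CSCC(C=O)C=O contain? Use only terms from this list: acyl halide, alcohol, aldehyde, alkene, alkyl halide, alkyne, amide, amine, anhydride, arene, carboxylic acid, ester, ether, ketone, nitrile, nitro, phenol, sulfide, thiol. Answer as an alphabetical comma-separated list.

Working along the chain:
  HOCH2: HO– on an sp³ carbon → alcohol.
  CH(C6H5): pendant –C6H5: benzene ring → arene.
  CH(OCH3): pendant –OCH3: C–O–C with sp³ C, no adjacent C=O → ether.
  CH(CH=CH2): pendant –CH=CH2: C=C double bond → alkene.
  CH(Cl): halogen on an sp³ carbon → alkyl halide.
  CH2SCH2: C–S–C linkage → sulfide (thioether).
  CH(CHO): pendant –CHO: carbonyl C bonded to C and H → aldehyde.
  CHO: terminal –CHO: carbonyl C bonded to H and C → aldehyde.

alcohol, aldehyde, alkene, alkyl halide, arene, ether, sulfide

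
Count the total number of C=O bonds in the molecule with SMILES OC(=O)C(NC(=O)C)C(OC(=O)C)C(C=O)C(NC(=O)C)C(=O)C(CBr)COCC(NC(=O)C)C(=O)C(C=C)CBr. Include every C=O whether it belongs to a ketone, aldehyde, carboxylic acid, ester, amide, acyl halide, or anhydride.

8

HOOC: carboxylic acid, 1 C=O (running total 1).
CH(NHCOCH3): amide, 1 C=O (running total 2).
CH(OCOCH3): ester, 1 C=O (running total 3).
CH(CHO): aldehyde, 1 C=O (running total 4).
CH(NHCOCH3): amide, 1 C=O (running total 5).
CO: ketone, 1 C=O (running total 6).
CH(NHCOCH3): amide, 1 C=O (running total 7).
CO: ketone, 1 C=O (running total 8).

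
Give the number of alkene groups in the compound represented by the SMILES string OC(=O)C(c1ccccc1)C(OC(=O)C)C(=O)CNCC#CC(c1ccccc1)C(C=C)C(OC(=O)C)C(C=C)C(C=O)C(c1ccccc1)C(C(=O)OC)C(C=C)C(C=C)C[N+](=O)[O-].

4

–COOH: carbonyl C bonded to –OH and C → carboxylic acid (the –OH is not a separate alcohol).
pendant –C6H5: benzene ring → arene.
pendant –OC(=O)CH3: an acyloxy group → ester.
–C(=O)– with carbon on both sides → ketone.
C–N–C with sp³ carbons and no adjacent C=O → amine (secondary).
C≡C triple bond → alkyne.
pendant –C6H5: benzene ring → arene.
pendant –CH=CH2: C=C double bond → alkene.
pendant –OC(=O)CH3: an acyloxy group → ester.
pendant –CH=CH2: C=C double bond → alkene.
pendant –CHO: carbonyl C bonded to C and H → aldehyde.
pendant –C6H5: benzene ring → arene.
pendant –COOCH3: carbonyl C bonded to C and –OCH3 → ester.
pendant –CH=CH2: C=C double bond → alkene.
pendant –CH=CH2: C=C double bond → alkene.
–NO2 on carbon → nitro group.
Alkene appears at: CH(CH=CH2), CH(CH=CH2), CH(CH=CH2), CH(CH=CH2) → 4.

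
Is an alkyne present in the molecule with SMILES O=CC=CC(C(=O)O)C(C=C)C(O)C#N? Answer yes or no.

no

terminal –CHO: carbonyl C bonded to H and C → aldehyde.
C=C double bond → alkene.
pendant –COOH: carbonyl C bonded to C and –OH → carboxylic acid.
pendant –CH=CH2: C=C double bond → alkene.
–OH on an sp³ carbon → alcohol (secondary).
–C≡N: carbon triple-bonded to nitrogen → nitrile.
In CN, the triple bond is C≡N, not C≡C, so it is a nitrile.
The groups actually present are: alcohol, aldehyde, alkene, carboxylic acid, nitrile.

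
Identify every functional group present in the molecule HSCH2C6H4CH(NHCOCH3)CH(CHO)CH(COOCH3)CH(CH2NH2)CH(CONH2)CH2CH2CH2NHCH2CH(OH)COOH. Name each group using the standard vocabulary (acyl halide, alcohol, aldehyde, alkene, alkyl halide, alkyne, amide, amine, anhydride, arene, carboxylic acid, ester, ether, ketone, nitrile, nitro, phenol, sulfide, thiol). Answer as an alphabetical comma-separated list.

–SH on an sp³ carbon → thiol.
para-disubstituted benzene ring → arene.
pendant –NHC(=O)CH3: N bonded to a carbonyl → amide (not amine).
pendant –CHO: carbonyl C bonded to C and H → aldehyde.
pendant –COOCH3: carbonyl C bonded to C and –OCH3 → ester.
pendant –CH2NH2: N on sp³ C, no adjacent C=O → amine.
pendant –CONH2: carbonyl C bonded to C and N → amide.
C–N–C with sp³ carbons and no adjacent C=O → amine (secondary).
–OH on an sp³ carbon → alcohol (secondary).
–COOH: carbonyl C bonded to –OH and C → carboxylic acid (the –OH is not a separate alcohol).

alcohol, aldehyde, amide, amine, arene, carboxylic acid, ester, thiol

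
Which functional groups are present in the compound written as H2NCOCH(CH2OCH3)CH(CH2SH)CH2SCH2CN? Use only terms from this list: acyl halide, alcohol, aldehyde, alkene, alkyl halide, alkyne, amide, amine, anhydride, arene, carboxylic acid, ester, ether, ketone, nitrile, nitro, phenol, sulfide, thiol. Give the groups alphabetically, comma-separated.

Reading the structure from left to right:
  H2NCO: –C(=O)NH2: carbonyl C bonded to C and to N → amide (the N is not a separate amine).
  CH(CH2OCH3): pendant –CH2OCH3: C–O–C linkage → ether.
  CH(CH2SH): pendant –CH2SH → thiol.
  CH2SCH2: C–S–C linkage → sulfide (thioether).
  CN: –C≡N: carbon triple-bonded to nitrogen → nitrile.

amide, ether, nitrile, sulfide, thiol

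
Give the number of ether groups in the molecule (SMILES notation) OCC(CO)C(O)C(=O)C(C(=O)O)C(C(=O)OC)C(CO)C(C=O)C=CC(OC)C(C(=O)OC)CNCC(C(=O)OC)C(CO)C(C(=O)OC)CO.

HO– on an sp³ carbon → alcohol.
pendant –CH2OH on an sp³ backbone C → alcohol.
–OH on an sp³ carbon → alcohol (secondary).
–C(=O)– with carbon on both sides → ketone.
pendant –COOH: carbonyl C bonded to C and –OH → carboxylic acid.
pendant –COOCH3: carbonyl C bonded to C and –OCH3 → ester.
pendant –CH2OH on an sp³ backbone C → alcohol.
pendant –CHO: carbonyl C bonded to C and H → aldehyde.
C=C double bond → alkene.
pendant –OCH3: C–O–C with sp³ C, no adjacent C=O → ether.
pendant –COOCH3: carbonyl C bonded to C and –OCH3 → ester.
C–N–C with sp³ carbons and no adjacent C=O → amine (secondary).
pendant –COOCH3: carbonyl C bonded to C and –OCH3 → ester.
pendant –CH2OH on an sp³ backbone C → alcohol.
pendant –COOCH3: carbonyl C bonded to C and –OCH3 → ester.
–OH on an sp³ carbon → alcohol.
Ether appears at: CH(OCH3) → 1.

1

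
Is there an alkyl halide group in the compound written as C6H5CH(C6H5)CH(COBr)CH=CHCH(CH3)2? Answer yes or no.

no

C6H5– phenyl ring → arene.
pendant –C6H5: benzene ring → arene.
pendant –C(=O)X: carbonyl C bonded to C and halogen → acyl halide.
C=C double bond → alkene.
In CH(COBr), the halogen is on a carbonyl carbon, which makes it an acyl halide, not an alkyl halide.
The groups actually present are: acyl halide, alkene, arene.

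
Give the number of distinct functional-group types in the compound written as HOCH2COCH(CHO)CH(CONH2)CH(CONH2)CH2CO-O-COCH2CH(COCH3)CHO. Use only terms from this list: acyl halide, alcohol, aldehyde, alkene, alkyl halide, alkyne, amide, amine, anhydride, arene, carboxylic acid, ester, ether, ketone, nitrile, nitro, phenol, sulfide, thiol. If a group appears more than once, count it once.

Reading the structure from left to right:
  HOCH2: HO– on an sp³ carbon → alcohol.
  CO: –C(=O)– with carbon on both sides → ketone.
  CH(CHO): pendant –CHO: carbonyl C bonded to C and H → aldehyde.
  CH(CONH2): pendant –CONH2: carbonyl C bonded to C and N → amide.
  CH(CONH2): pendant –CONH2: carbonyl C bonded to C and N → amide.
  CH2CO-O-COCH2: two acyl groups sharing one oxygen, –C(=O)–O–C(=O)– → anhydride.
  CH(COCH3): pendant –COCH3: carbonyl C bonded to two carbons → ketone.
  CHO: terminal –CHO: carbonyl C bonded to H and C → aldehyde.
Distinct types present: alcohol, aldehyde, amide, anhydride, ketone.

5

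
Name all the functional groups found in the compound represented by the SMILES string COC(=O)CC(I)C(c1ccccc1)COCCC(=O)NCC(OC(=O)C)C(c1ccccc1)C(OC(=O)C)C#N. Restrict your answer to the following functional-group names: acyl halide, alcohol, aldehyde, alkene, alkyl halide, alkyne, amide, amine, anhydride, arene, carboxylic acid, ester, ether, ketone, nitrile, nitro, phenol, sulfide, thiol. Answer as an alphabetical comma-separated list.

Reading the structure from left to right:
  CH3OOC: CH3O–C(=O)–: carbonyl C bonded to C and to –OCH3 → ester (not ketone + ether).
  CH(I): halogen on an sp³ carbon → alkyl halide.
  CH(C6H5): pendant –C6H5: benzene ring → arene.
  CH2OCH2: C–O–C with sp³ carbons on both sides and no adjacent C=O → ether.
  CH2CONHCH2: –C(=O)–N– linkage → amide (the N is not an amine).
  CH(OCOCH3): pendant –OC(=O)CH3: an acyloxy group → ester.
  CH(C6H5): pendant –C6H5: benzene ring → arene.
  CH(OCOCH3): pendant –OC(=O)CH3: an acyloxy group → ester.
  CN: –C≡N: carbon triple-bonded to nitrogen → nitrile.

alkyl halide, amide, arene, ester, ether, nitrile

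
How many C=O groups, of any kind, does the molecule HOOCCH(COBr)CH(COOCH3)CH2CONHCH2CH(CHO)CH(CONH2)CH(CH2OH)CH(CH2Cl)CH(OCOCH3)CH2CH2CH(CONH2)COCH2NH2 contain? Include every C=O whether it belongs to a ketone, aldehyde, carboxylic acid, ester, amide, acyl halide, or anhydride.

9

HOOC: carboxylic acid, 1 C=O (running total 1).
CH(COBr): acyl halide, 1 C=O (running total 2).
CH(COOCH3): ester, 1 C=O (running total 3).
CH2CONHCH2: amide, 1 C=O (running total 4).
CH(CHO): aldehyde, 1 C=O (running total 5).
CH(CONH2): amide, 1 C=O (running total 6).
CH(OCOCH3): ester, 1 C=O (running total 7).
CH(CONH2): amide, 1 C=O (running total 8).
CO: ketone, 1 C=O (running total 9).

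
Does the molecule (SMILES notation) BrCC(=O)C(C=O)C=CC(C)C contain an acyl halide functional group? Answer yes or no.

no

halogen on an sp³ carbon → alkyl halide.
–C(=O)– with carbon on both sides → ketone.
pendant –CHO: carbonyl C bonded to C and H → aldehyde.
C=C double bond → alkene.
The groups actually present are: aldehyde, alkene, alkyl halide, ketone.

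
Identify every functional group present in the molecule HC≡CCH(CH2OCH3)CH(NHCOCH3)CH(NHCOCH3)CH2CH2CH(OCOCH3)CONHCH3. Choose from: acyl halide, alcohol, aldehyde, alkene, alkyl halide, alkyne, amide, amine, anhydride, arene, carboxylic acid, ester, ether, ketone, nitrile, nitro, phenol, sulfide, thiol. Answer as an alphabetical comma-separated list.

alkyne, amide, ester, ether

C≡C triple bond → alkyne.
pendant –CH2OCH3: C–O–C linkage → ether.
pendant –NHC(=O)CH3: N bonded to a carbonyl → amide (not amine).
pendant –NHC(=O)CH3: N bonded to a carbonyl → amide (not amine).
pendant –OC(=O)CH3: an acyloxy group → ester.
–C(=O)NHCH3: carbonyl C bonded to C and to N → amide (the N is not an amine).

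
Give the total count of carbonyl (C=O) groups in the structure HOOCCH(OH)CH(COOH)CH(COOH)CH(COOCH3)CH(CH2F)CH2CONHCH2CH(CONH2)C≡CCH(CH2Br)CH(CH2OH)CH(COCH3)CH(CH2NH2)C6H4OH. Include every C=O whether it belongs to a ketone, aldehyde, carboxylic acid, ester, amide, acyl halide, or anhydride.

HOOC: carboxylic acid, 1 C=O (running total 1).
CH(COOH): carboxylic acid, 1 C=O (running total 2).
CH(COOH): carboxylic acid, 1 C=O (running total 3).
CH(COOCH3): ester, 1 C=O (running total 4).
CH2CONHCH2: amide, 1 C=O (running total 5).
CH(CONH2): amide, 1 C=O (running total 6).
CH(COCH3): ketone, 1 C=O (running total 7).

7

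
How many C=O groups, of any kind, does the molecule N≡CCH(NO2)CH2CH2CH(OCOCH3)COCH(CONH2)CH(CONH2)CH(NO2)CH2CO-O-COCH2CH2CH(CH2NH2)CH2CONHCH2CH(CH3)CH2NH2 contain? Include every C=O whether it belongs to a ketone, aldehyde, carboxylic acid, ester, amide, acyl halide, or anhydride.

CH(OCOCH3): ester, 1 C=O (running total 1).
CO: ketone, 1 C=O (running total 2).
CH(CONH2): amide, 1 C=O (running total 3).
CH(CONH2): amide, 1 C=O (running total 4).
CH2CO-O-COCH2: anhydride, 2 C=O (running total 6).
CH2CONHCH2: amide, 1 C=O (running total 7).

7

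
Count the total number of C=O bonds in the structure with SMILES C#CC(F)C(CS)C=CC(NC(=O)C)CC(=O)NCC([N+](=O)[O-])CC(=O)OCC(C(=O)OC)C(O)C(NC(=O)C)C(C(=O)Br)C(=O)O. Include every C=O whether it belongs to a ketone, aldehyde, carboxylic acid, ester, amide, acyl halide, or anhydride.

7

CH(NHCOCH3): amide, 1 C=O (running total 1).
CH2CONHCH2: amide, 1 C=O (running total 2).
CH2COOCH2: ester, 1 C=O (running total 3).
CH(COOCH3): ester, 1 C=O (running total 4).
CH(NHCOCH3): amide, 1 C=O (running total 5).
CH(COBr): acyl halide, 1 C=O (running total 6).
COOH: carboxylic acid, 1 C=O (running total 7).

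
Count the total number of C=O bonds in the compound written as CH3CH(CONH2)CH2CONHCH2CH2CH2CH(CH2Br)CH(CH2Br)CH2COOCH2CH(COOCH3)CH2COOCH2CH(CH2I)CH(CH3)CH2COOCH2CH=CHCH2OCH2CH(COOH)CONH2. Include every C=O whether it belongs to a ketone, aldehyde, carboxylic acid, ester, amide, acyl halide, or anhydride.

8

CH(CONH2): amide, 1 C=O (running total 1).
CH2CONHCH2: amide, 1 C=O (running total 2).
CH2COOCH2: ester, 1 C=O (running total 3).
CH(COOCH3): ester, 1 C=O (running total 4).
CH2COOCH2: ester, 1 C=O (running total 5).
CH2COOCH2: ester, 1 C=O (running total 6).
CH(COOH): carboxylic acid, 1 C=O (running total 7).
CONH2: amide, 1 C=O (running total 8).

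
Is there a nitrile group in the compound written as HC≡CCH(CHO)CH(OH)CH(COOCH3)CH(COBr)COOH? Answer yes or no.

no

C≡C triple bond → alkyne.
pendant –CHO: carbonyl C bonded to C and H → aldehyde.
–OH on an sp³ carbon → alcohol (secondary).
pendant –COOCH3: carbonyl C bonded to C and –OCH3 → ester.
pendant –C(=O)X: carbonyl C bonded to C and halogen → acyl halide.
–COOH: carbonyl C bonded to –OH and C → carboxylic acid (the –OH is not a separate alcohol).
In HC≡C, the triple bond is C≡C, not C≡N.
The groups actually present are: acyl halide, alcohol, aldehyde, alkyne, carboxylic acid, ester.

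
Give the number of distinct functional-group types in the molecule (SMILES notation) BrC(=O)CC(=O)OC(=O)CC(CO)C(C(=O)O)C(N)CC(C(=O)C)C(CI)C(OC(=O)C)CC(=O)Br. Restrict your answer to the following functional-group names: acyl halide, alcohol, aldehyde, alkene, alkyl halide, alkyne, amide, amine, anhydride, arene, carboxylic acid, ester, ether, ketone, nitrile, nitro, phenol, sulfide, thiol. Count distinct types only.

8

–C(=O)Br: carbonyl C bonded to C and to a halogen → acyl halide (not alkyl halide).
two acyl groups sharing one oxygen, –C(=O)–O–C(=O)– → anhydride.
pendant –CH2OH on an sp³ backbone C → alcohol.
pendant –COOH: carbonyl C bonded to C and –OH → carboxylic acid.
–NH2 on an sp³ carbon with no adjacent C=O → amine.
pendant –COCH3: carbonyl C bonded to two carbons → ketone.
pendant –CH2X: halogen on sp³ carbon → alkyl halide.
pendant –OC(=O)CH3: an acyloxy group → ester.
–C(=O)Br: carbonyl C bonded to C and to a halogen → acyl halide (not alkyl halide).
Distinct types present: acyl halide, alcohol, alkyl halide, amine, anhydride, carboxylic acid, ester, ketone.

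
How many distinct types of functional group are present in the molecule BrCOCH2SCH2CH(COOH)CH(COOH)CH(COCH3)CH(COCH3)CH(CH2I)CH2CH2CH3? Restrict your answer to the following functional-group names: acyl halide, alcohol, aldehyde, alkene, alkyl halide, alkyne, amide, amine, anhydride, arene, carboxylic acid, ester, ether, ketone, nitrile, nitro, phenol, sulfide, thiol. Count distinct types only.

5

Working along the chain:
  BrCO: –C(=O)Br: carbonyl C bonded to C and to a halogen → acyl halide (not alkyl halide).
  CH2SCH2: C–S–C linkage → sulfide (thioether).
  CH(COOH): pendant –COOH: carbonyl C bonded to C and –OH → carboxylic acid.
  CH(COOH): pendant –COOH: carbonyl C bonded to C and –OH → carboxylic acid.
  CH(COCH3): pendant –COCH3: carbonyl C bonded to two carbons → ketone.
  CH(COCH3): pendant –COCH3: carbonyl C bonded to two carbons → ketone.
  CH(CH2I): pendant –CH2X: halogen on sp³ carbon → alkyl halide.
Distinct types present: acyl halide, alkyl halide, carboxylic acid, ketone, sulfide.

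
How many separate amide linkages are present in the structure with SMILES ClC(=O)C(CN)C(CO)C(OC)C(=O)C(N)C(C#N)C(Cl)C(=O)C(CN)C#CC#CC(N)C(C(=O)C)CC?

0

Taking each segment in turn:
  ClCO: –C(=O)Cl: carbonyl C bonded to C and to a halogen → acyl halide (not alkyl halide).
  CH(CH2NH2): pendant –CH2NH2: N on sp³ C, no adjacent C=O → amine.
  CH(CH2OH): pendant –CH2OH on an sp³ backbone C → alcohol.
  CH(OCH3): pendant –OCH3: C–O–C with sp³ C, no adjacent C=O → ether.
  CO: –C(=O)– with carbon on both sides → ketone.
  CH(NH2): –NH2 on an sp³ carbon with no adjacent C=O → amine.
  CH(CN): pendant –C≡N: nitrile.
  CH(Cl): halogen on an sp³ carbon → alkyl halide.
  CO: –C(=O)– with carbon on both sides → ketone.
  CH(CH2NH2): pendant –CH2NH2: N on sp³ C, no adjacent C=O → amine.
  C≡C: C≡C triple bond → alkyne.
  C≡C: C≡C triple bond → alkyne.
  CH(NH2): –NH2 on an sp³ carbon with no adjacent C=O → amine.
  CH(COCH3): pendant –COCH3: carbonyl C bonded to two carbons → ketone.
No segment is a amide: CH(CH2NH2) is amine, not amide; CH(NH2) is amine, not amide; CH(CH2NH2) is amine, not amide. → 0.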